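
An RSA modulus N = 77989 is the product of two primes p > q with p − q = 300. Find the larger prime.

467

Since p = q + 300, we have 77989 = q(q + 300), so q² + 300q − 77989 = 0.
Discriminant: 300² + 4·77989 = 90000 + 311956 = 401956; √401956 = 634.
q = (−300 + 634)/2 = 167, and p = q + 300 = 467.
Check: 167 · 467 = 77989.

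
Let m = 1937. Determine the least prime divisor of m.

1937 is odd.
Digit sum 20, not divisible by 3.
Ends in 7: not divisible by 5.
7: 1937 = 7·276 + 5
11: 1937 = 11·176 + 1
13: 1937 = 13·149

13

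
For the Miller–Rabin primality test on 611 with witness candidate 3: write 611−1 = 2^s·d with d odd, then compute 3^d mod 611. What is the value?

611 − 1 = 610 = 2^1 · 305, so d = 305.
3^1 ≡ 3 (mod 611)
3^2 ≡ 3^2 = 9 ≡ 9 (mod 611)
3^4 ≡ 9^2 = 81 ≡ 81 (mod 611)
3^8 ≡ 81^2 = 6561 ≡ 451 (mod 611)
3^16 ≡ 451^2 = 203401 ≡ 549 (mod 611)
3^32 ≡ 549^2 = 301401 ≡ 178 (mod 611)
3^64 ≡ 178^2 = 31684 ≡ 523 (mod 611)
3^128 ≡ 523^2 = 273529 ≡ 412 (mod 611)
3^256 ≡ 412^2 = 169744 ≡ 497 (mod 611)
305 = 256 + 32 + 16 + 1 in binary powers of 2.
So 3^305 ≡ 497 · 178 · 549 · 3 ≡ 165 (mod 611).
Squaring chain: 165; never reaches −1, so base 3 is a Miller–Rabin witness that 611 is composite.

165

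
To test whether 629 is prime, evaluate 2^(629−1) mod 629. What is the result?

2^1 ≡ 2 (mod 629)
2^2 ≡ 2^2 = 4 ≡ 4 (mod 629)
2^4 ≡ 4^2 = 16 ≡ 16 (mod 629)
2^8 ≡ 16^2 = 256 ≡ 256 (mod 629)
2^16 ≡ 256^2 = 65536 ≡ 120 (mod 629)
2^32 ≡ 120^2 = 14400 ≡ 562 (mod 629)
2^64 ≡ 562^2 = 315844 ≡ 86 (mod 629)
2^128 ≡ 86^2 = 7396 ≡ 477 (mod 629)
2^256 ≡ 477^2 = 227529 ≡ 460 (mod 629)
2^512 ≡ 460^2 = 211600 ≡ 256 (mod 629)
628 = 512 + 64 + 32 + 16 + 4 in binary powers of 2.
So 2^628 ≡ 256 · 86 · 562 · 120 · 16 ≡ 305 (mod 629).
Since 305 ≠ 1, base 2 is a Fermat witness: 629 is composite.

305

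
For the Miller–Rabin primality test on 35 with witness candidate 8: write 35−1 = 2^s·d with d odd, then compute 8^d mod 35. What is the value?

35 − 1 = 34 = 2^1 · 17, so d = 17.
8^1 ≡ 8 (mod 35)
8^2 ≡ 8^2 = 64 ≡ 29 (mod 35)
8^4 ≡ 29^2 = 841 ≡ 1 (mod 35)
8^8 ≡ 1^2 = 1 ≡ 1 (mod 35)
8^16 ≡ 1^2 = 1 ≡ 1 (mod 35)
17 = 16 + 1 in binary powers of 2.
So 8^17 ≡ 1 · 8 ≡ 8 (mod 35).
Squaring chain: 8; never reaches −1, so base 8 is a Miller–Rabin witness that 35 is composite.

8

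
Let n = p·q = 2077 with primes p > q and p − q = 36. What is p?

67

Since p = q + 36, we have 2077 = q(q + 36), so q² + 36q − 2077 = 0.
Discriminant: 36² + 4·2077 = 1296 + 8308 = 9604; √9604 = 98.
q = (−36 + 98)/2 = 31, and p = q + 36 = 67.
Check: 31 · 67 = 2077.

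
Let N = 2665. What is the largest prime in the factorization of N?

41

2665 = 5 · 533
533 = 13 · 41
41 is prime.
So 2665 = 5 · 13 · 41; the largest prime factor is 41.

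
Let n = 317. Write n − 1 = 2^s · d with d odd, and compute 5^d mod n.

317 − 1 = 316 = 2^2 · 79, so d = 79.
5^1 ≡ 5 (mod 317)
5^2 ≡ 5^2 = 25 ≡ 25 (mod 317)
5^4 ≡ 25^2 = 625 ≡ 308 (mod 317)
5^8 ≡ 308^2 = 94864 ≡ 81 (mod 317)
5^16 ≡ 81^2 = 6561 ≡ 221 (mod 317)
5^32 ≡ 221^2 = 48841 ≡ 23 (mod 317)
5^64 ≡ 23^2 = 529 ≡ 212 (mod 317)
79 = 64 + 8 + 4 + 2 + 1 in binary powers of 2.
So 5^79 ≡ 212 · 81 · 308 · 25 · 5 ≡ 114 (mod 317).
Squaring chain: 114 → 316; reaches −1, so base 5 does not prove 317 composite.

114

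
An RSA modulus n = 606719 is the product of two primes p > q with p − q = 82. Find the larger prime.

Since p = q + 82, we have 606719 = q(q + 82), so q² + 82q − 606719 = 0.
Discriminant: 82² + 4·606719 = 6724 + 2426876 = 2433600; √2433600 = 1560.
q = (−82 + 1560)/2 = 739, and p = q + 82 = 821.
Check: 739 · 821 = 606719.

821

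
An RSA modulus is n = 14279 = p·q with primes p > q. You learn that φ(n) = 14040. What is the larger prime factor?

φ(n) = (p−1)(q−1) = n − (p+q) + 1, so p + q = 14279 − 14040 + 1 = 240.
p and q are the roots of t² − 240t + 14279 = 0.
Discriminant: 240² − 4·14279 = 57600 − 57116 = 484; √484 = 22.
q = (240 − 22)/2 = 109, p = (240 + 22)/2 = 131.
Check: 109 · 131 = 14279.

131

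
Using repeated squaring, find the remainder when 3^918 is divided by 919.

3^1 ≡ 3 (mod 919)
3^2 ≡ 3^2 = 9 ≡ 9 (mod 919)
3^4 ≡ 9^2 = 81 ≡ 81 (mod 919)
3^8 ≡ 81^2 = 6561 ≡ 128 (mod 919)
3^16 ≡ 128^2 = 16384 ≡ 761 (mod 919)
3^32 ≡ 761^2 = 579121 ≡ 151 (mod 919)
3^64 ≡ 151^2 = 22801 ≡ 745 (mod 919)
3^128 ≡ 745^2 = 555025 ≡ 868 (mod 919)
3^256 ≡ 868^2 = 753424 ≡ 763 (mod 919)
3^512 ≡ 763^2 = 582169 ≡ 442 (mod 919)
918 = 512 + 256 + 128 + 16 + 4 + 2 in binary powers of 2.
So 3^918 ≡ 442 · 763 · 868 · 761 · 81 · 9 ≡ 1 (mod 919).
Since the result is 1, base 3 gives no evidence that 919 is composite.

1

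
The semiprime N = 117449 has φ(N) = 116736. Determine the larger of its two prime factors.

457

φ(n) = (p−1)(q−1) = n − (p+q) + 1, so p + q = 117449 − 116736 + 1 = 714.
p and q are the roots of t² − 714t + 117449 = 0.
Discriminant: 714² − 4·117449 = 509796 − 469796 = 40000; √40000 = 200.
q = (714 − 200)/2 = 257, p = (714 + 200)/2 = 457.
Check: 257 · 457 = 117449.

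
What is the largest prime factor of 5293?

79

5293 = 67 · 79
79 is prime.
So 5293 = 67 · 79; the largest prime factor is 79.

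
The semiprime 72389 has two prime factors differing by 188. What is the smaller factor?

Since p = q + 188, we have 72389 = q(q + 188), so q² + 188q − 72389 = 0.
Discriminant: 188² + 4·72389 = 35344 + 289556 = 324900; √324900 = 570.
q = (−188 + 570)/2 = 191, and p = q + 188 = 379.
Check: 191 · 379 = 72389.

191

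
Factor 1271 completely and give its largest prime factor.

41

1271 = 31 · 41
41 is prime.
So 1271 = 31 · 41; the largest prime factor is 41.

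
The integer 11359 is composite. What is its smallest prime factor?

11359 is odd.
Digit sum 19, not divisible by 3.
Ends in 9: not divisible by 5.
7: 11359 = 7·1622 + 5
11: 11359 = 11·1032 + 7
13: 11359 = 13·873 + 10
17: 11359 = 17·668 + 3
19: 11359 = 19·597 + 16
23: 11359 = 23·493 + 20
29: 11359 = 29·391 + 20
31: 11359 = 31·366 + 13
37: 11359 = 37·307

37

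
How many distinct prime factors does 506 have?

506 = 2 · 253
253 = 11 · 23
506 = 2 · 11 · 23, which has 3 distinct prime factors.

3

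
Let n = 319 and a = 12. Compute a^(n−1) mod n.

12^1 ≡ 12 (mod 319)
12^2 ≡ 12^2 = 144 ≡ 144 (mod 319)
12^4 ≡ 144^2 = 20736 ≡ 1 (mod 319)
12^8 ≡ 1^2 = 1 ≡ 1 (mod 319)
12^16 ≡ 1^2 = 1 ≡ 1 (mod 319)
12^32 ≡ 1^2 = 1 ≡ 1 (mod 319)
12^64 ≡ 1^2 = 1 ≡ 1 (mod 319)
12^128 ≡ 1^2 = 1 ≡ 1 (mod 319)
12^256 ≡ 1^2 = 1 ≡ 1 (mod 319)
318 = 256 + 32 + 16 + 8 + 4 + 2 in binary powers of 2.
So 12^318 ≡ 1 · 1 · 1 · 1 · 1 · 144 ≡ 144 (mod 319).
Since 144 ≠ 1, base 12 is a Fermat witness: 319 is composite.

144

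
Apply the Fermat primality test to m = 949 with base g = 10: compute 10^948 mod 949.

10^1 ≡ 10 (mod 949)
10^2 ≡ 10^2 = 100 ≡ 100 (mod 949)
10^4 ≡ 100^2 = 10000 ≡ 510 (mod 949)
10^8 ≡ 510^2 = 260100 ≡ 74 (mod 949)
10^16 ≡ 74^2 = 5476 ≡ 731 (mod 949)
10^32 ≡ 731^2 = 534361 ≡ 74 (mod 949)
10^64 ≡ 74^2 = 5476 ≡ 731 (mod 949)
10^128 ≡ 731^2 = 534361 ≡ 74 (mod 949)
10^256 ≡ 74^2 = 5476 ≡ 731 (mod 949)
10^512 ≡ 731^2 = 534361 ≡ 74 (mod 949)
948 = 512 + 256 + 128 + 32 + 16 + 4 in binary powers of 2.
So 10^948 ≡ 74 · 731 · 74 · 74 · 731 · 510 ≡ 729 (mod 949).
Since 729 ≠ 1, base 10 is a Fermat witness: 949 is composite.

729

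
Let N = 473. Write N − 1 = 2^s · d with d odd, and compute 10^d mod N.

473 − 1 = 472 = 2^3 · 59, so d = 59.
10^1 ≡ 10 (mod 473)
10^2 ≡ 10^2 = 100 ≡ 100 (mod 473)
10^4 ≡ 100^2 = 10000 ≡ 67 (mod 473)
10^8 ≡ 67^2 = 4489 ≡ 232 (mod 473)
10^16 ≡ 232^2 = 53824 ≡ 375 (mod 473)
10^32 ≡ 375^2 = 140625 ≡ 144 (mod 473)
59 = 32 + 16 + 8 + 2 + 1 in binary powers of 2.
So 10^59 ≡ 144 · 375 · 232 · 100 · 10 ≡ 439 (mod 473).
Squaring chain: 439 → 210 → 111; never reaches −1, so base 10 is a Miller–Rabin witness that 473 is composite.

439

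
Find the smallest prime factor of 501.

501 is odd.
Digit sum 6, divisible by 3.

3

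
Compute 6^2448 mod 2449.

6^1 ≡ 6 (mod 2449)
6^2 ≡ 6^2 = 36 ≡ 36 (mod 2449)
6^4 ≡ 36^2 = 1296 ≡ 1296 (mod 2449)
6^8 ≡ 1296^2 = 1679616 ≡ 2051 (mod 2449)
6^16 ≡ 2051^2 = 4206601 ≡ 1668 (mod 2449)
6^32 ≡ 1668^2 = 2782224 ≡ 160 (mod 2449)
6^64 ≡ 160^2 = 25600 ≡ 1110 (mod 2449)
6^128 ≡ 1110^2 = 1232100 ≡ 253 (mod 2449)
6^256 ≡ 253^2 = 64009 ≡ 335 (mod 2449)
6^512 ≡ 335^2 = 112225 ≡ 2020 (mod 2449)
6^1024 ≡ 2020^2 = 4080400 ≡ 366 (mod 2449)
6^2048 ≡ 366^2 = 133956 ≡ 1710 (mod 2449)
2448 = 2048 + 256 + 128 + 16 in binary powers of 2.
So 6^2448 ≡ 1710 · 335 · 253 · 1668 ≡ 1365 (mod 2449).
Since 1365 ≠ 1, base 6 is a Fermat witness: 2449 is composite.

1365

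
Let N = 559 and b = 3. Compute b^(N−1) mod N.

3^1 ≡ 3 (mod 559)
3^2 ≡ 3^2 = 9 ≡ 9 (mod 559)
3^4 ≡ 9^2 = 81 ≡ 81 (mod 559)
3^8 ≡ 81^2 = 6561 ≡ 412 (mod 559)
3^16 ≡ 412^2 = 169744 ≡ 367 (mod 559)
3^32 ≡ 367^2 = 134689 ≡ 529 (mod 559)
3^64 ≡ 529^2 = 279841 ≡ 341 (mod 559)
3^128 ≡ 341^2 = 116281 ≡ 9 (mod 559)
3^256 ≡ 9^2 = 81 ≡ 81 (mod 559)
3^512 ≡ 81^2 = 6561 ≡ 412 (mod 559)
558 = 512 + 32 + 8 + 4 + 2 in binary powers of 2.
So 3^558 ≡ 412 · 529 · 412 · 81 · 9 ≡ 391 (mod 559).
Since 391 ≠ 1, base 3 is a Fermat witness: 559 is composite.

391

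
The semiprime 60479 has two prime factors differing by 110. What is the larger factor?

Since p = q + 110, we have 60479 = q(q + 110), so q² + 110q − 60479 = 0.
Discriminant: 110² + 4·60479 = 12100 + 241916 = 254016; √254016 = 504.
q = (−110 + 504)/2 = 197, and p = q + 110 = 307.
Check: 197 · 307 = 60479.

307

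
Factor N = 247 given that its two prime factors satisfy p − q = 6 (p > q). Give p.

Since p = q + 6, we have 247 = q(q + 6), so q² + 6q − 247 = 0.
Discriminant: 6² + 4·247 = 36 + 988 = 1024; √1024 = 32.
q = (−6 + 32)/2 = 13, and p = q + 6 = 19.
Check: 13 · 19 = 247.

19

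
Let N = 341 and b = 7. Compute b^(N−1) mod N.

56

7^1 ≡ 7 (mod 341)
7^2 ≡ 7^2 = 49 ≡ 49 (mod 341)
7^4 ≡ 49^2 = 2401 ≡ 14 (mod 341)
7^8 ≡ 14^2 = 196 ≡ 196 (mod 341)
7^16 ≡ 196^2 = 38416 ≡ 224 (mod 341)
7^32 ≡ 224^2 = 50176 ≡ 49 (mod 341)
7^64 ≡ 49^2 = 2401 ≡ 14 (mod 341)
7^128 ≡ 14^2 = 196 ≡ 196 (mod 341)
7^256 ≡ 196^2 = 38416 ≡ 224 (mod 341)
340 = 256 + 64 + 16 + 4 in binary powers of 2.
So 7^340 ≡ 224 · 14 · 224 · 14 ≡ 56 (mod 341).
Since 56 ≠ 1, base 7 is a Fermat witness: 341 is composite.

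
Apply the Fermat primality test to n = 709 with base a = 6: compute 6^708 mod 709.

1

6^1 ≡ 6 (mod 709)
6^2 ≡ 6^2 = 36 ≡ 36 (mod 709)
6^4 ≡ 36^2 = 1296 ≡ 587 (mod 709)
6^8 ≡ 587^2 = 344569 ≡ 704 (mod 709)
6^16 ≡ 704^2 = 495616 ≡ 25 (mod 709)
6^32 ≡ 25^2 = 625 ≡ 625 (mod 709)
6^64 ≡ 625^2 = 390625 ≡ 675 (mod 709)
6^128 ≡ 675^2 = 455625 ≡ 447 (mod 709)
6^256 ≡ 447^2 = 199809 ≡ 580 (mod 709)
6^512 ≡ 580^2 = 336400 ≡ 334 (mod 709)
708 = 512 + 128 + 64 + 4 in binary powers of 2.
So 6^708 ≡ 334 · 447 · 675 · 587 ≡ 1 (mod 709).
Since the result is 1, base 6 gives no evidence that 709 is composite.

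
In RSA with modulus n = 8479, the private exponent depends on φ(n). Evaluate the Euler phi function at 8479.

Factor: 8479 = 61 · 139.
φ(8479) = (61−1) · (139−1) = 60 · 138 = 8280.

8280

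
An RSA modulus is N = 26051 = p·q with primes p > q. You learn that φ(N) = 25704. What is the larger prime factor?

φ(n) = (p−1)(q−1) = n − (p+q) + 1, so p + q = 26051 − 25704 + 1 = 348.
p and q are the roots of t² − 348t + 26051 = 0.
Discriminant: 348² − 4·26051 = 121104 − 104204 = 16900; √16900 = 130.
q = (348 − 130)/2 = 109, p = (348 + 130)/2 = 239.
Check: 109 · 239 = 26051.

239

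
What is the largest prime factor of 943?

41

943 = 23 · 41
41 is prime.
So 943 = 23 · 41; the largest prime factor is 41.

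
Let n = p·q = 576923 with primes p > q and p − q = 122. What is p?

823

Since p = q + 122, we have 576923 = q(q + 122), so q² + 122q − 576923 = 0.
Discriminant: 122² + 4·576923 = 14884 + 2307692 = 2322576; √2322576 = 1524.
q = (−122 + 1524)/2 = 701, and p = q + 122 = 823.
Check: 701 · 823 = 576923.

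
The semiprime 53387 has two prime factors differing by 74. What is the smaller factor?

197

Since p = q + 74, we have 53387 = q(q + 74), so q² + 74q − 53387 = 0.
Discriminant: 74² + 4·53387 = 5476 + 213548 = 219024; √219024 = 468.
q = (−74 + 468)/2 = 197, and p = q + 74 = 271.
Check: 197 · 271 = 53387.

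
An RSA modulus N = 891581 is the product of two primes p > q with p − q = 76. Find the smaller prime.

907

Since p = q + 76, we have 891581 = q(q + 76), so q² + 76q − 891581 = 0.
Discriminant: 76² + 4·891581 = 5776 + 3566324 = 3572100; √3572100 = 1890.
q = (−76 + 1890)/2 = 907, and p = q + 76 = 983.
Check: 907 · 983 = 891581.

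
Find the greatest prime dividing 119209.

119209 = 23 · 5183
5183 = 71 · 73
73 is prime.
So 119209 = 23 · 71 · 73; the largest prime factor is 73.

73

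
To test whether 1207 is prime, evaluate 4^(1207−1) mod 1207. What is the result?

577

4^1 ≡ 4 (mod 1207)
4^2 ≡ 4^2 = 16 ≡ 16 (mod 1207)
4^4 ≡ 16^2 = 256 ≡ 256 (mod 1207)
4^8 ≡ 256^2 = 65536 ≡ 358 (mod 1207)
4^16 ≡ 358^2 = 128164 ≡ 222 (mod 1207)
4^32 ≡ 222^2 = 49284 ≡ 1004 (mod 1207)
4^64 ≡ 1004^2 = 1008016 ≡ 171 (mod 1207)
4^128 ≡ 171^2 = 29241 ≡ 273 (mod 1207)
4^256 ≡ 273^2 = 74529 ≡ 902 (mod 1207)
4^512 ≡ 902^2 = 813604 ≡ 86 (mod 1207)
4^1024 ≡ 86^2 = 7396 ≡ 154 (mod 1207)
1206 = 1024 + 128 + 32 + 16 + 4 + 2 in binary powers of 2.
So 4^1206 ≡ 154 · 273 · 1004 · 222 · 256 · 16 ≡ 577 (mod 1207).
Since 577 ≠ 1, base 4 is a Fermat witness: 1207 is composite.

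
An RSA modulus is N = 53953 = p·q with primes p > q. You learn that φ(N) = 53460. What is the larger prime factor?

φ(n) = (p−1)(q−1) = n − (p+q) + 1, so p + q = 53953 − 53460 + 1 = 494.
p and q are the roots of t² − 494t + 53953 = 0.
Discriminant: 494² − 4·53953 = 244036 − 215812 = 28224; √28224 = 168.
q = (494 − 168)/2 = 163, p = (494 + 168)/2 = 331.
Check: 163 · 331 = 53953.

331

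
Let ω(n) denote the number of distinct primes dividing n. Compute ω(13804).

4

13804 = 2^2 · 3451
3451 = 7 · 493
493 = 17 · 29
13804 = 2^2 · 7 · 17 · 29, which has 4 distinct prime factors.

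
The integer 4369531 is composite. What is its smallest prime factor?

4369531 is odd.
Digit sum 31, not divisible by 3.
Ends in 1: not divisible by 5.
7: 4369531 = 7·624218 + 5
11: 4369531 = 11·397230 + 1
13: 4369531 = 13·336117 + 10
17: 4369531 = 17·257031 + 4
19: 4369531 = 19·229975 + 6
23: 4369531 = 23·189979 + 14
29: 4369531 = 29·150673 + 14
31: 4369531 = 31·140952 + 19
37: 4369531 = 37·118095 + 16
41: 4369531 = 41·106573 + 38
43: 4369531 = 43·101617

43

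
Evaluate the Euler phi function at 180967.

171072

Factor: 180967 = 37 · 67 · 73.
φ(180967) = (37−1) · (67−1) · (73−1) = 36 · 66 · 72 = 171072.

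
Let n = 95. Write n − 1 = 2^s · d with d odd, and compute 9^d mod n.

95 − 1 = 94 = 2^1 · 47, so d = 47.
9^1 ≡ 9 (mod 95)
9^2 ≡ 9^2 = 81 ≡ 81 (mod 95)
9^4 ≡ 81^2 = 6561 ≡ 6 (mod 95)
9^8 ≡ 6^2 = 36 ≡ 36 (mod 95)
9^16 ≡ 36^2 = 1296 ≡ 61 (mod 95)
9^32 ≡ 61^2 = 3721 ≡ 16 (mod 95)
47 = 32 + 8 + 4 + 2 + 1 in binary powers of 2.
So 9^47 ≡ 16 · 36 · 6 · 81 · 9 ≡ 24 (mod 95).
Squaring chain: 24; never reaches −1, so base 9 is a Miller–Rabin witness that 95 is composite.

24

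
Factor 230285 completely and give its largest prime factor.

230285 = 5 · 46057
46057 = 11 · 4187
4187 = 53 · 79
79 is prime.
So 230285 = 5 · 11 · 53 · 79; the largest prime factor is 79.

79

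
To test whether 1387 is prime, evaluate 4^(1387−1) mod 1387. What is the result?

1

4^1 ≡ 4 (mod 1387)
4^2 ≡ 4^2 = 16 ≡ 16 (mod 1387)
4^4 ≡ 16^2 = 256 ≡ 256 (mod 1387)
4^8 ≡ 256^2 = 65536 ≡ 347 (mod 1387)
4^16 ≡ 347^2 = 120409 ≡ 1127 (mod 1387)
4^32 ≡ 1127^2 = 1270129 ≡ 1024 (mod 1387)
4^64 ≡ 1024^2 = 1048576 ≡ 4 (mod 1387)
4^128 ≡ 4^2 = 16 ≡ 16 (mod 1387)
4^256 ≡ 16^2 = 256 ≡ 256 (mod 1387)
4^512 ≡ 256^2 = 65536 ≡ 347 (mod 1387)
4^1024 ≡ 347^2 = 120409 ≡ 1127 (mod 1387)
1386 = 1024 + 256 + 64 + 32 + 8 + 2 in binary powers of 2.
So 4^1386 ≡ 1127 · 256 · 4 · 1024 · 347 · 16 ≡ 1 (mod 1387).
Since the result is 1, base 4 gives no evidence that 1387 is composite.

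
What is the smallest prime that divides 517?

517 is odd.
Digit sum 13, not divisible by 3.
Ends in 7: not divisible by 5.
7: 517 = 7·73 + 6
11: 517 = 11·47

11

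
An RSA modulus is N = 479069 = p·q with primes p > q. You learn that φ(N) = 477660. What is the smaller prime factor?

571

φ(n) = (p−1)(q−1) = n − (p+q) + 1, so p + q = 479069 − 477660 + 1 = 1410.
p and q are the roots of t² − 1410t + 479069 = 0.
Discriminant: 1410² − 4·479069 = 1988100 − 1916276 = 71824; √71824 = 268.
q = (1410 − 268)/2 = 571, p = (1410 + 268)/2 = 839.
Check: 571 · 839 = 479069.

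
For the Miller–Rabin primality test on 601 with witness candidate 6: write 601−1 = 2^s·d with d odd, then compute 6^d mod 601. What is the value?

1

601 − 1 = 600 = 2^3 · 75, so d = 75.
6^1 ≡ 6 (mod 601)
6^2 ≡ 6^2 = 36 ≡ 36 (mod 601)
6^4 ≡ 36^2 = 1296 ≡ 94 (mod 601)
6^8 ≡ 94^2 = 8836 ≡ 422 (mod 601)
6^16 ≡ 422^2 = 178084 ≡ 188 (mod 601)
6^32 ≡ 188^2 = 35344 ≡ 486 (mod 601)
6^64 ≡ 486^2 = 236196 ≡ 3 (mod 601)
75 = 64 + 8 + 2 + 1 in binary powers of 2.
So 6^75 ≡ 3 · 422 · 36 · 6 ≡ 1 (mod 601).
Since 6^d ≡ 1 (mod 601), base 6 does not prove 601 composite.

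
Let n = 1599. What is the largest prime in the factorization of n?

1599 = 3 · 533
533 = 13 · 41
41 is prime.
So 1599 = 3 · 13 · 41; the largest prime factor is 41.

41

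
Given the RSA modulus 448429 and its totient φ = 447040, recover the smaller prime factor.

φ(n) = (p−1)(q−1) = n − (p+q) + 1, so p + q = 448429 − 447040 + 1 = 1390.
p and q are the roots of t² − 1390t + 448429 = 0.
Discriminant: 1390² − 4·448429 = 1932100 − 1793716 = 138384; √138384 = 372.
q = (1390 − 372)/2 = 509, p = (1390 + 372)/2 = 881.
Check: 509 · 881 = 448429.

509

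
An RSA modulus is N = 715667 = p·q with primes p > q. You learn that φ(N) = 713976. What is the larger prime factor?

853

φ(n) = (p−1)(q−1) = n − (p+q) + 1, so p + q = 715667 − 713976 + 1 = 1692.
p and q are the roots of t² − 1692t + 715667 = 0.
Discriminant: 1692² − 4·715667 = 2862864 − 2862668 = 196; √196 = 14.
q = (1692 − 14)/2 = 839, p = (1692 + 14)/2 = 853.
Check: 839 · 853 = 715667.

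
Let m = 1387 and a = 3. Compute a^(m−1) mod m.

3^1 ≡ 3 (mod 1387)
3^2 ≡ 3^2 = 9 ≡ 9 (mod 1387)
3^4 ≡ 9^2 = 81 ≡ 81 (mod 1387)
3^8 ≡ 81^2 = 6561 ≡ 1013 (mod 1387)
3^16 ≡ 1013^2 = 1026169 ≡ 1176 (mod 1387)
3^32 ≡ 1176^2 = 1382976 ≡ 137 (mod 1387)
3^64 ≡ 137^2 = 18769 ≡ 738 (mod 1387)
3^128 ≡ 738^2 = 544644 ≡ 940 (mod 1387)
3^256 ≡ 940^2 = 883600 ≡ 81 (mod 1387)
3^512 ≡ 81^2 = 6561 ≡ 1013 (mod 1387)
3^1024 ≡ 1013^2 = 1026169 ≡ 1176 (mod 1387)
1386 = 1024 + 256 + 64 + 32 + 8 + 2 in binary powers of 2.
So 3^1386 ≡ 1176 · 81 · 738 · 137 · 1013 · 9 ≡ 875 (mod 1387).
Since 875 ≠ 1, base 3 is a Fermat witness: 1387 is composite.

875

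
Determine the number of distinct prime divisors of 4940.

4940 = 2^2 · 1235
1235 = 5 · 247
247 = 13 · 19
4940 = 2^2 · 5 · 13 · 19, which has 4 distinct prime factors.

4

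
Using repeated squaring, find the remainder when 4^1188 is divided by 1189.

223

4^1 ≡ 4 (mod 1189)
4^2 ≡ 4^2 = 16 ≡ 16 (mod 1189)
4^4 ≡ 16^2 = 256 ≡ 256 (mod 1189)
4^8 ≡ 256^2 = 65536 ≡ 141 (mod 1189)
4^16 ≡ 141^2 = 19881 ≡ 857 (mod 1189)
4^32 ≡ 857^2 = 734449 ≡ 836 (mod 1189)
4^64 ≡ 836^2 = 698896 ≡ 953 (mod 1189)
4^128 ≡ 953^2 = 908209 ≡ 1002 (mod 1189)
4^256 ≡ 1002^2 = 1004004 ≡ 488 (mod 1189)
4^512 ≡ 488^2 = 238144 ≡ 344 (mod 1189)
4^1024 ≡ 344^2 = 118336 ≡ 625 (mod 1189)
1188 = 1024 + 128 + 32 + 4 in binary powers of 2.
So 4^1188 ≡ 625 · 1002 · 836 · 256 ≡ 223 (mod 1189).
Since 223 ≠ 1, base 4 is a Fermat witness: 1189 is composite.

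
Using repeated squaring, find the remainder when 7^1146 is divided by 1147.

7^1 ≡ 7 (mod 1147)
7^2 ≡ 7^2 = 49 ≡ 49 (mod 1147)
7^4 ≡ 49^2 = 2401 ≡ 107 (mod 1147)
7^8 ≡ 107^2 = 11449 ≡ 1126 (mod 1147)
7^16 ≡ 1126^2 = 1267876 ≡ 441 (mod 1147)
7^32 ≡ 441^2 = 194481 ≡ 638 (mod 1147)
7^64 ≡ 638^2 = 407044 ≡ 1006 (mod 1147)
7^128 ≡ 1006^2 = 1012036 ≡ 382 (mod 1147)
7^256 ≡ 382^2 = 145924 ≡ 255 (mod 1147)
7^512 ≡ 255^2 = 65025 ≡ 793 (mod 1147)
7^1024 ≡ 793^2 = 628849 ≡ 293 (mod 1147)
1146 = 1024 + 64 + 32 + 16 + 8 + 2 in binary powers of 2.
So 7^1146 ≡ 293 · 1006 · 638 · 441 · 1126 · 49 ≡ 1120 (mod 1147).
Since 1120 ≠ 1, base 7 is a Fermat witness: 1147 is composite.

1120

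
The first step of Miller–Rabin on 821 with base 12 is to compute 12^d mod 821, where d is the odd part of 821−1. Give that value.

821 − 1 = 820 = 2^2 · 205, so d = 205.
12^1 ≡ 12 (mod 821)
12^2 ≡ 12^2 = 144 ≡ 144 (mod 821)
12^4 ≡ 144^2 = 20736 ≡ 211 (mod 821)
12^8 ≡ 211^2 = 44521 ≡ 187 (mod 821)
12^16 ≡ 187^2 = 34969 ≡ 487 (mod 821)
12^32 ≡ 487^2 = 237169 ≡ 721 (mod 821)
12^64 ≡ 721^2 = 519841 ≡ 148 (mod 821)
12^128 ≡ 148^2 = 21904 ≡ 558 (mod 821)
205 = 128 + 64 + 8 + 4 + 1 in binary powers of 2.
So 12^205 ≡ 558 · 148 · 187 · 211 · 12 ≡ 526 (mod 821).
Squaring chain: 526 → 820; reaches −1, so base 12 does not prove 821 composite.

526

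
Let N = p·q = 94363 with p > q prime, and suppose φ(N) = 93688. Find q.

197

φ(n) = (p−1)(q−1) = n − (p+q) + 1, so p + q = 94363 − 93688 + 1 = 676.
p and q are the roots of t² − 676t + 94363 = 0.
Discriminant: 676² − 4·94363 = 456976 − 377452 = 79524; √79524 = 282.
q = (676 − 282)/2 = 197, p = (676 + 282)/2 = 479.
Check: 197 · 479 = 94363.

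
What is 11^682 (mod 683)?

11^1 ≡ 11 (mod 683)
11^2 ≡ 11^2 = 121 ≡ 121 (mod 683)
11^4 ≡ 121^2 = 14641 ≡ 298 (mod 683)
11^8 ≡ 298^2 = 88804 ≡ 14 (mod 683)
11^16 ≡ 14^2 = 196 ≡ 196 (mod 683)
11^32 ≡ 196^2 = 38416 ≡ 168 (mod 683)
11^64 ≡ 168^2 = 28224 ≡ 221 (mod 683)
11^128 ≡ 221^2 = 48841 ≡ 348 (mod 683)
11^256 ≡ 348^2 = 121104 ≡ 213 (mod 683)
11^512 ≡ 213^2 = 45369 ≡ 291 (mod 683)
682 = 512 + 128 + 32 + 8 + 2 in binary powers of 2.
So 11^682 ≡ 291 · 348 · 168 · 14 · 121 ≡ 1 (mod 683).
Since the result is 1, base 11 gives no evidence that 683 is composite.

1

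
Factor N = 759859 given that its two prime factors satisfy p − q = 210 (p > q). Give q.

773

Since p = q + 210, we have 759859 = q(q + 210), so q² + 210q − 759859 = 0.
Discriminant: 210² + 4·759859 = 44100 + 3039436 = 3083536; √3083536 = 1756.
q = (−210 + 1756)/2 = 773, and p = q + 210 = 983.
Check: 773 · 983 = 759859.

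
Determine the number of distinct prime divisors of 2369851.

5

2369851 = 11 · 215441
215441 = 17 · 12673
12673 = 19 · 667
667 = 23 · 29
2369851 = 11 · 17 · 19 · 23 · 29, which has 5 distinct prime factors.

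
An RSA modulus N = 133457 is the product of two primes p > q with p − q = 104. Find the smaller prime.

317

Since p = q + 104, we have 133457 = q(q + 104), so q² + 104q − 133457 = 0.
Discriminant: 104² + 4·133457 = 10816 + 533828 = 544644; √544644 = 738.
q = (−104 + 738)/2 = 317, and p = q + 104 = 421.
Check: 317 · 421 = 133457.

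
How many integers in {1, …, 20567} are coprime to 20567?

20280

Factor: 20567 = 131 · 157.
φ(20567) = (131−1) · (157−1) = 130 · 156 = 20280.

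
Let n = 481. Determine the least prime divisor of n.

481 is odd.
Digit sum 13, not divisible by 3.
Ends in 1: not divisible by 5.
7: 481 = 7·68 + 5
11: 481 = 11·43 + 8
13: 481 = 13·37

13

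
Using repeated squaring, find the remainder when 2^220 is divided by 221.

16

2^1 ≡ 2 (mod 221)
2^2 ≡ 2^2 = 4 ≡ 4 (mod 221)
2^4 ≡ 4^2 = 16 ≡ 16 (mod 221)
2^8 ≡ 16^2 = 256 ≡ 35 (mod 221)
2^16 ≡ 35^2 = 1225 ≡ 120 (mod 221)
2^32 ≡ 120^2 = 14400 ≡ 35 (mod 221)
2^64 ≡ 35^2 = 1225 ≡ 120 (mod 221)
2^128 ≡ 120^2 = 14400 ≡ 35 (mod 221)
220 = 128 + 64 + 16 + 8 + 4 in binary powers of 2.
So 2^220 ≡ 35 · 120 · 120 · 35 · 16 ≡ 16 (mod 221).
Since 16 ≠ 1, base 2 is a Fermat witness: 221 is composite.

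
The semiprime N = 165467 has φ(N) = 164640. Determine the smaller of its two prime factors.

337

φ(n) = (p−1)(q−1) = n − (p+q) + 1, so p + q = 165467 − 164640 + 1 = 828.
p and q are the roots of t² − 828t + 165467 = 0.
Discriminant: 828² − 4·165467 = 685584 − 661868 = 23716; √23716 = 154.
q = (828 − 154)/2 = 337, p = (828 + 154)/2 = 491.
Check: 337 · 491 = 165467.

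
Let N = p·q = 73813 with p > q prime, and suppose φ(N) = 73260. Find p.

φ(n) = (p−1)(q−1) = n − (p+q) + 1, so p + q = 73813 − 73260 + 1 = 554.
p and q are the roots of t² − 554t + 73813 = 0.
Discriminant: 554² − 4·73813 = 306916 − 295252 = 11664; √11664 = 108.
q = (554 − 108)/2 = 223, p = (554 + 108)/2 = 331.
Check: 223 · 331 = 73813.

331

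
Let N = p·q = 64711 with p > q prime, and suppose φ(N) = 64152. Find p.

φ(n) = (p−1)(q−1) = n − (p+q) + 1, so p + q = 64711 − 64152 + 1 = 560.
p and q are the roots of t² − 560t + 64711 = 0.
Discriminant: 560² − 4·64711 = 313600 − 258844 = 54756; √54756 = 234.
q = (560 − 234)/2 = 163, p = (560 + 234)/2 = 397.
Check: 163 · 397 = 64711.

397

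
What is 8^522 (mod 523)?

1

8^1 ≡ 8 (mod 523)
8^2 ≡ 8^2 = 64 ≡ 64 (mod 523)
8^4 ≡ 64^2 = 4096 ≡ 435 (mod 523)
8^8 ≡ 435^2 = 189225 ≡ 422 (mod 523)
8^16 ≡ 422^2 = 178084 ≡ 264 (mod 523)
8^32 ≡ 264^2 = 69696 ≡ 137 (mod 523)
8^64 ≡ 137^2 = 18769 ≡ 464 (mod 523)
8^128 ≡ 464^2 = 215296 ≡ 343 (mod 523)
8^256 ≡ 343^2 = 117649 ≡ 497 (mod 523)
8^512 ≡ 497^2 = 247009 ≡ 153 (mod 523)
522 = 512 + 8 + 2 in binary powers of 2.
So 8^522 ≡ 153 · 422 · 64 ≡ 1 (mod 523).
Since the result is 1, base 8 gives no evidence that 523 is composite.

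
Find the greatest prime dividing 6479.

31

6479 = 11 · 589
589 = 19 · 31
31 is prime.
So 6479 = 11 · 19 · 31; the largest prime factor is 31.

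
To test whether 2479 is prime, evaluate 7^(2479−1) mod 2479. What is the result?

7^1 ≡ 7 (mod 2479)
7^2 ≡ 7^2 = 49 ≡ 49 (mod 2479)
7^4 ≡ 49^2 = 2401 ≡ 2401 (mod 2479)
7^8 ≡ 2401^2 = 5764801 ≡ 1126 (mod 2479)
7^16 ≡ 1126^2 = 1267876 ≡ 1107 (mod 2479)
7^32 ≡ 1107^2 = 1225449 ≡ 823 (mod 2479)
7^64 ≡ 823^2 = 677329 ≡ 562 (mod 2479)
7^128 ≡ 562^2 = 315844 ≡ 1011 (mod 2479)
7^256 ≡ 1011^2 = 1022121 ≡ 773 (mod 2479)
7^512 ≡ 773^2 = 597529 ≡ 90 (mod 2479)
7^1024 ≡ 90^2 = 8100 ≡ 663 (mod 2479)
7^2048 ≡ 663^2 = 439569 ≡ 786 (mod 2479)
2478 = 2048 + 256 + 128 + 32 + 8 + 4 + 2 in binary powers of 2.
So 7^2478 ≡ 786 · 773 · 1011 · 823 · 1126 · 2401 · 49 ≡ 528 (mod 2479).
Since 528 ≠ 1, base 7 is a Fermat witness: 2479 is composite.

528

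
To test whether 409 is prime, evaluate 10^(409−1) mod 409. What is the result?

1

10^1 ≡ 10 (mod 409)
10^2 ≡ 10^2 = 100 ≡ 100 (mod 409)
10^4 ≡ 100^2 = 10000 ≡ 184 (mod 409)
10^8 ≡ 184^2 = 33856 ≡ 318 (mod 409)
10^16 ≡ 318^2 = 101124 ≡ 101 (mod 409)
10^32 ≡ 101^2 = 10201 ≡ 385 (mod 409)
10^64 ≡ 385^2 = 148225 ≡ 167 (mod 409)
10^128 ≡ 167^2 = 27889 ≡ 77 (mod 409)
10^256 ≡ 77^2 = 5929 ≡ 203 (mod 409)
408 = 256 + 128 + 16 + 8 in binary powers of 2.
So 10^408 ≡ 203 · 77 · 101 · 318 ≡ 1 (mod 409).
Since the result is 1, base 10 gives no evidence that 409 is composite.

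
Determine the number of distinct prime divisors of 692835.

6

692835 = 3 · 230945
230945 = 5 · 46189
46189 = 11 · 4199
4199 = 13 · 323
323 = 17 · 19
692835 = 3 · 5 · 11 · 13 · 17 · 19, which has 6 distinct prime factors.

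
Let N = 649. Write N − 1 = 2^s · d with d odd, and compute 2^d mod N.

649 − 1 = 648 = 2^3 · 81, so d = 81.
2^1 ≡ 2 (mod 649)
2^2 ≡ 2^2 = 4 ≡ 4 (mod 649)
2^4 ≡ 4^2 = 16 ≡ 16 (mod 649)
2^8 ≡ 16^2 = 256 ≡ 256 (mod 649)
2^16 ≡ 256^2 = 65536 ≡ 636 (mod 649)
2^32 ≡ 636^2 = 404496 ≡ 169 (mod 649)
2^64 ≡ 169^2 = 28561 ≡ 5 (mod 649)
81 = 64 + 16 + 1 in binary powers of 2.
So 2^81 ≡ 5 · 636 · 2 ≡ 519 (mod 649).
Squaring chain: 519 → 26 → 27; never reaches −1, so base 2 is a Miller–Rabin witness that 649 is composite.

519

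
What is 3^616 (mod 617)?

1

3^1 ≡ 3 (mod 617)
3^2 ≡ 3^2 = 9 ≡ 9 (mod 617)
3^4 ≡ 9^2 = 81 ≡ 81 (mod 617)
3^8 ≡ 81^2 = 6561 ≡ 391 (mod 617)
3^16 ≡ 391^2 = 152881 ≡ 482 (mod 617)
3^32 ≡ 482^2 = 232324 ≡ 332 (mod 617)
3^64 ≡ 332^2 = 110224 ≡ 398 (mod 617)
3^128 ≡ 398^2 = 158404 ≡ 452 (mod 617)
3^256 ≡ 452^2 = 204304 ≡ 77 (mod 617)
3^512 ≡ 77^2 = 5929 ≡ 376 (mod 617)
616 = 512 + 64 + 32 + 8 in binary powers of 2.
So 3^616 ≡ 376 · 398 · 332 · 391 ≡ 1 (mod 617).
Since the result is 1, base 3 gives no evidence that 617 is composite.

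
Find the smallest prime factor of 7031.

7031 is odd.
Digit sum 11, not divisible by 3.
Ends in 1: not divisible by 5.
7: 7031 = 7·1004 + 3
11: 7031 = 11·639 + 2
13: 7031 = 13·540 + 11
17: 7031 = 17·413 + 10
19: 7031 = 19·370 + 1
23: 7031 = 23·305 + 16
29: 7031 = 29·242 + 13
31: 7031 = 31·226 + 25
37: 7031 = 37·190 + 1
41: 7031 = 41·171 + 20
43: 7031 = 43·163 + 22
47: 7031 = 47·149 + 28
53: 7031 = 53·132 + 35
59: 7031 = 59·119 + 10
61: 7031 = 61·115 + 16
67: 7031 = 67·104 + 63
71: 7031 = 71·99 + 2
73: 7031 = 73·96 + 23
79: 7031 = 79·89

79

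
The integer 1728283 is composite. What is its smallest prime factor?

79

1728283 is odd.
Digit sum 31, not divisible by 3.
Ends in 3: not divisible by 5.
7: 1728283 = 7·246897 + 4
11: 1728283 = 11·157116 + 7
13: 1728283 = 13·132944 + 11
17: 1728283 = 17·101663 + 12
19: 1728283 = 19·90962 + 5
23: 1728283 = 23·75142 + 17
29: 1728283 = 29·59595 + 28
31: 1728283 = 31·55751 + 2
37: 1728283 = 37·46710 + 13
41: 1728283 = 41·42153 + 10
43: 1728283 = 43·40192 + 27
47: 1728283 = 47·36771 + 46
53: 1728283 = 53·32609 + 6
59: 1728283 = 59·29292 + 55
61: 1728283 = 61·28332 + 31
67: 1728283 = 67·25795 + 18
71: 1728283 = 71·24342 + 1
73: 1728283 = 73·23675 + 8
79: 1728283 = 79·21877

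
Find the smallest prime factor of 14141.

14141 is odd.
Digit sum 11, not divisible by 3.
Ends in 1: not divisible by 5.
7: 14141 = 7·2020 + 1
11: 14141 = 11·1285 + 6
13: 14141 = 13·1087 + 10
17: 14141 = 17·831 + 14
19: 14141 = 19·744 + 5
23: 14141 = 23·614 + 19
29: 14141 = 29·487 + 18
31: 14141 = 31·456 + 5
37: 14141 = 37·382 + 7
41: 14141 = 41·344 + 37
43: 14141 = 43·328 + 37
47: 14141 = 47·300 + 41
53: 14141 = 53·266 + 43
59: 14141 = 59·239 + 40
61: 14141 = 61·231 + 50
67: 14141 = 67·211 + 4
71: 14141 = 71·199 + 12
73: 14141 = 73·193 + 52
79: 14141 = 79·179

79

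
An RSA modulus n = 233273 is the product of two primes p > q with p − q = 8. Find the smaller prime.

479

Since p = q + 8, we have 233273 = q(q + 8), so q² + 8q − 233273 = 0.
Discriminant: 8² + 4·233273 = 64 + 933092 = 933156; √933156 = 966.
q = (−8 + 966)/2 = 479, and p = q + 8 = 487.
Check: 479 · 487 = 233273.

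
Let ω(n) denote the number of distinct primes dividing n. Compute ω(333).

2

333 = 3^2 · 37
333 = 3^2 · 37, which has 2 distinct prime factors.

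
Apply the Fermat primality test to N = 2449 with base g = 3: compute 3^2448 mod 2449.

3^1 ≡ 3 (mod 2449)
3^2 ≡ 3^2 = 9 ≡ 9 (mod 2449)
3^4 ≡ 9^2 = 81 ≡ 81 (mod 2449)
3^8 ≡ 81^2 = 6561 ≡ 1663 (mod 2449)
3^16 ≡ 1663^2 = 2765569 ≡ 648 (mod 2449)
3^32 ≡ 648^2 = 419904 ≡ 1125 (mod 2449)
3^64 ≡ 1125^2 = 1265625 ≡ 1941 (mod 2449)
3^128 ≡ 1941^2 = 3767481 ≡ 919 (mod 2449)
3^256 ≡ 919^2 = 844561 ≡ 2105 (mod 2449)
3^512 ≡ 2105^2 = 4431025 ≡ 784 (mod 2449)
3^1024 ≡ 784^2 = 614656 ≡ 2406 (mod 2449)
3^2048 ≡ 2406^2 = 5788836 ≡ 1849 (mod 2449)
2448 = 2048 + 256 + 128 + 16 in binary powers of 2.
So 3^2448 ≡ 1849 · 2105 · 919 · 648 ≡ 283 (mod 2449).
Since 283 ≠ 1, base 3 is a Fermat witness: 2449 is composite.

283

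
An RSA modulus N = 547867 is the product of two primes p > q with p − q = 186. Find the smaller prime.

Since p = q + 186, we have 547867 = q(q + 186), so q² + 186q − 547867 = 0.
Discriminant: 186² + 4·547867 = 34596 + 2191468 = 2226064; √2226064 = 1492.
q = (−186 + 1492)/2 = 653, and p = q + 186 = 839.
Check: 653 · 839 = 547867.

653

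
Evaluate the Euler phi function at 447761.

427680

Factor: 447761 = 41 · 67 · 163.
φ(447761) = (41−1) · (67−1) · (163−1) = 40 · 66 · 162 = 427680.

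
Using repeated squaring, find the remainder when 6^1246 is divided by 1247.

6^1 ≡ 6 (mod 1247)
6^2 ≡ 6^2 = 36 ≡ 36 (mod 1247)
6^4 ≡ 36^2 = 1296 ≡ 49 (mod 1247)
6^8 ≡ 49^2 = 2401 ≡ 1154 (mod 1247)
6^16 ≡ 1154^2 = 1331716 ≡ 1167 (mod 1247)
6^32 ≡ 1167^2 = 1361889 ≡ 165 (mod 1247)
6^64 ≡ 165^2 = 27225 ≡ 1038 (mod 1247)
6^128 ≡ 1038^2 = 1077444 ≡ 36 (mod 1247)
6^256 ≡ 36^2 = 1296 ≡ 49 (mod 1247)
6^512 ≡ 49^2 = 2401 ≡ 1154 (mod 1247)
6^1024 ≡ 1154^2 = 1331716 ≡ 1167 (mod 1247)
1246 = 1024 + 128 + 64 + 16 + 8 + 4 + 2 in binary powers of 2.
So 6^1246 ≡ 1167 · 36 · 1038 · 1167 · 1154 · 49 · 36 ≡ 436 (mod 1247).
Since 436 ≠ 1, base 6 is a Fermat witness: 1247 is composite.

436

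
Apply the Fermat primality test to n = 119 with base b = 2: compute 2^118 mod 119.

2^1 ≡ 2 (mod 119)
2^2 ≡ 2^2 = 4 ≡ 4 (mod 119)
2^4 ≡ 4^2 = 16 ≡ 16 (mod 119)
2^8 ≡ 16^2 = 256 ≡ 18 (mod 119)
2^16 ≡ 18^2 = 324 ≡ 86 (mod 119)
2^32 ≡ 86^2 = 7396 ≡ 18 (mod 119)
2^64 ≡ 18^2 = 324 ≡ 86 (mod 119)
118 = 64 + 32 + 16 + 4 + 2 in binary powers of 2.
So 2^118 ≡ 86 · 18 · 86 · 16 · 4 ≡ 30 (mod 119).
Since 30 ≠ 1, base 2 is a Fermat witness: 119 is composite.

30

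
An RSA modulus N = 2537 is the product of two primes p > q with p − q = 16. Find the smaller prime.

43

Since p = q + 16, we have 2537 = q(q + 16), so q² + 16q − 2537 = 0.
Discriminant: 16² + 4·2537 = 256 + 10148 = 10404; √10404 = 102.
q = (−16 + 102)/2 = 43, and p = q + 16 = 59.
Check: 43 · 59 = 2537.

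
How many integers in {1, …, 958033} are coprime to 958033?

926640

Factor: 958033 = 67 · 79 · 181.
φ(958033) = (67−1) · (79−1) · (181−1) = 66 · 78 · 180 = 926640.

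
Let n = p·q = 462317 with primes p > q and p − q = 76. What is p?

Since p = q + 76, we have 462317 = q(q + 76), so q² + 76q − 462317 = 0.
Discriminant: 76² + 4·462317 = 5776 + 1849268 = 1855044; √1855044 = 1362.
q = (−76 + 1362)/2 = 643, and p = q + 76 = 719.
Check: 643 · 719 = 462317.

719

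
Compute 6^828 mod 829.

6^1 ≡ 6 (mod 829)
6^2 ≡ 6^2 = 36 ≡ 36 (mod 829)
6^4 ≡ 36^2 = 1296 ≡ 467 (mod 829)
6^8 ≡ 467^2 = 218089 ≡ 62 (mod 829)
6^16 ≡ 62^2 = 3844 ≡ 528 (mod 829)
6^32 ≡ 528^2 = 278784 ≡ 240 (mod 829)
6^64 ≡ 240^2 = 57600 ≡ 399 (mod 829)
6^128 ≡ 399^2 = 159201 ≡ 33 (mod 829)
6^256 ≡ 33^2 = 1089 ≡ 260 (mod 829)
6^512 ≡ 260^2 = 67600 ≡ 451 (mod 829)
828 = 512 + 256 + 32 + 16 + 8 + 4 in binary powers of 2.
So 6^828 ≡ 451 · 260 · 240 · 528 · 62 · 467 ≡ 1 (mod 829).
Since the result is 1, base 6 gives no evidence that 829 is composite.

1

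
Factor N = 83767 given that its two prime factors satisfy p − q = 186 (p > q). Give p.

397

Since p = q + 186, we have 83767 = q(q + 186), so q² + 186q − 83767 = 0.
Discriminant: 186² + 4·83767 = 34596 + 335068 = 369664; √369664 = 608.
q = (−186 + 608)/2 = 211, and p = q + 186 = 397.
Check: 211 · 397 = 83767.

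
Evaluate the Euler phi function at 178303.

168480

Factor: 178303 = 37 · 61 · 79.
φ(178303) = (37−1) · (61−1) · (79−1) = 36 · 60 · 78 = 168480.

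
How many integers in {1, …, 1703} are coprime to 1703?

1560

Factor: 1703 = 13 · 131.
φ(1703) = (13−1) · (131−1) = 12 · 130 = 1560.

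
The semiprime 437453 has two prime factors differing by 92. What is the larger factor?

Since p = q + 92, we have 437453 = q(q + 92), so q² + 92q − 437453 = 0.
Discriminant: 92² + 4·437453 = 8464 + 1749812 = 1758276; √1758276 = 1326.
q = (−92 + 1326)/2 = 617, and p = q + 92 = 709.
Check: 617 · 709 = 437453.

709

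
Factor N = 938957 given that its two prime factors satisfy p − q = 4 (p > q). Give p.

971

Since p = q + 4, we have 938957 = q(q + 4), so q² + 4q − 938957 = 0.
Discriminant: 4² + 4·938957 = 16 + 3755828 = 3755844; √3755844 = 1938.
q = (−4 + 1938)/2 = 967, and p = q + 4 = 971.
Check: 967 · 971 = 938957.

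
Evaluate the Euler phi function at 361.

342

Factor: 361 = 19^2.
φ(361) = 19^1·(19−1) = 342.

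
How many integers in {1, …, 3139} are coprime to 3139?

3024

Factor: 3139 = 43 · 73.
φ(3139) = (43−1) · (73−1) = 42 · 72 = 3024.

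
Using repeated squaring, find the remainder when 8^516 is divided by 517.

8^1 ≡ 8 (mod 517)
8^2 ≡ 8^2 = 64 ≡ 64 (mod 517)
8^4 ≡ 64^2 = 4096 ≡ 477 (mod 517)
8^8 ≡ 477^2 = 227529 ≡ 49 (mod 517)
8^16 ≡ 49^2 = 2401 ≡ 333 (mod 517)
8^32 ≡ 333^2 = 110889 ≡ 251 (mod 517)
8^64 ≡ 251^2 = 63001 ≡ 444 (mod 517)
8^128 ≡ 444^2 = 197136 ≡ 159 (mod 517)
8^256 ≡ 159^2 = 25281 ≡ 465 (mod 517)
8^512 ≡ 465^2 = 216225 ≡ 119 (mod 517)
516 = 512 + 4 in binary powers of 2.
So 8^516 ≡ 119 · 477 ≡ 410 (mod 517).
Since 410 ≠ 1, base 8 is a Fermat witness: 517 is composite.

410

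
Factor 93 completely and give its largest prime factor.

93 = 3 · 31
31 is prime.
So 93 = 3 · 31; the largest prime factor is 31.

31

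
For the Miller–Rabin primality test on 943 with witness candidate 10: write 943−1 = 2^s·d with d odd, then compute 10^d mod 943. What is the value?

943 − 1 = 942 = 2^1 · 471, so d = 471.
10^1 ≡ 10 (mod 943)
10^2 ≡ 10^2 = 100 ≡ 100 (mod 943)
10^4 ≡ 100^2 = 10000 ≡ 570 (mod 943)
10^8 ≡ 570^2 = 324900 ≡ 508 (mod 943)
10^16 ≡ 508^2 = 258064 ≡ 625 (mod 943)
10^32 ≡ 625^2 = 390625 ≡ 223 (mod 943)
10^64 ≡ 223^2 = 49729 ≡ 693 (mod 943)
10^128 ≡ 693^2 = 480249 ≡ 262 (mod 943)
10^256 ≡ 262^2 = 68644 ≡ 748 (mod 943)
471 = 256 + 128 + 64 + 16 + 4 + 2 + 1 in binary powers of 2.
So 10^471 ≡ 748 · 262 · 693 · 625 · 570 · 100 · 10 ≡ 871 (mod 943).
Squaring chain: 871; never reaches −1, so base 10 is a Miller–Rabin witness that 943 is composite.

871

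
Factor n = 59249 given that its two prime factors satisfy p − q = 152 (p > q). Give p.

Since p = q + 152, we have 59249 = q(q + 152), so q² + 152q − 59249 = 0.
Discriminant: 152² + 4·59249 = 23104 + 236996 = 260100; √260100 = 510.
q = (−152 + 510)/2 = 179, and p = q + 152 = 331.
Check: 179 · 331 = 59249.

331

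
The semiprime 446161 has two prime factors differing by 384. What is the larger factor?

887

Since p = q + 384, we have 446161 = q(q + 384), so q² + 384q − 446161 = 0.
Discriminant: 384² + 4·446161 = 147456 + 1784644 = 1932100; √1932100 = 1390.
q = (−384 + 1390)/2 = 503, and p = q + 384 = 887.
Check: 503 · 887 = 446161.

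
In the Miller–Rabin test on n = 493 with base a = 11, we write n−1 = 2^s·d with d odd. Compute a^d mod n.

97

493 − 1 = 492 = 2^2 · 123, so d = 123.
11^1 ≡ 11 (mod 493)
11^2 ≡ 11^2 = 121 ≡ 121 (mod 493)
11^4 ≡ 121^2 = 14641 ≡ 344 (mod 493)
11^8 ≡ 344^2 = 118336 ≡ 16 (mod 493)
11^16 ≡ 16^2 = 256 ≡ 256 (mod 493)
11^32 ≡ 256^2 = 65536 ≡ 460 (mod 493)
11^64 ≡ 460^2 = 211600 ≡ 103 (mod 493)
123 = 64 + 32 + 16 + 8 + 2 + 1 in binary powers of 2.
So 11^123 ≡ 103 · 460 · 256 · 16 · 121 · 11 ≡ 97 (mod 493).
Squaring chain: 97 → 42; never reaches −1, so base 11 is a Miller–Rabin witness that 493 is composite.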